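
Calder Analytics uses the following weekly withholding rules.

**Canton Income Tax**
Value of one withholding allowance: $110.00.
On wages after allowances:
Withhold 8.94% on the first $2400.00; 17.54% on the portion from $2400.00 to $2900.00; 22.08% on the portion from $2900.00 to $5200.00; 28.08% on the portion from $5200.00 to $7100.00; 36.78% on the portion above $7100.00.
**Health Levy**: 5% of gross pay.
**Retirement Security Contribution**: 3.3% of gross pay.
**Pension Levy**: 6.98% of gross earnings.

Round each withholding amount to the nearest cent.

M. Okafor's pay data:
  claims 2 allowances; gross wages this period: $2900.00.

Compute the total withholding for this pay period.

Canton Income Tax: taxable = $2900.00 − 2×$110.00 = $2680.00
  $214.56 + 17.54% × ($2680.00 − $2400.00) = $214.56 + 17.54% × $280.00 = $263.67
Health Levy: 5% × $2900.00 = $145.00
Retirement Security Contribution: 3.3% × $2900.00 = $95.70
Pension Levy: 6.98% × $2900.00 = $202.42
Total: $263.67 + $145.00 + $95.70 + $202.42 = $706.79

$706.79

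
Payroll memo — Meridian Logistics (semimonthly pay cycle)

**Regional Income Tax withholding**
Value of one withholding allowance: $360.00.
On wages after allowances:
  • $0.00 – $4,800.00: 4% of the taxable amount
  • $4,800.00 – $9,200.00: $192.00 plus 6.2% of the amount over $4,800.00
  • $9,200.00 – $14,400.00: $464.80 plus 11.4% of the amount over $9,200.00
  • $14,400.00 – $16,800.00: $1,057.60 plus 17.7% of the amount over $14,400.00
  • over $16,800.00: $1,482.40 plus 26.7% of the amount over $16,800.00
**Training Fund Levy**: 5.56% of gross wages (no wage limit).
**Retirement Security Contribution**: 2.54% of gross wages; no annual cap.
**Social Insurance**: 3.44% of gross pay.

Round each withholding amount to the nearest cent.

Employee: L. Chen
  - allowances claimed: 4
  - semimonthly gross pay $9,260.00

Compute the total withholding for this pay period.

$1,447.84

Regional Income Tax: taxable = $9,260.00 − 4×$360.00 = $7,820.00
  $192.00 + 6.2% × ($7,820.00 − $4,800.00) = $192.00 + 6.2% × $3,020.00 = $379.24
Training Fund Levy: 5.56% × $9,260.00 = $514.86
Retirement Security Contribution: 2.54% × $9,260.00 = $235.20
Social Insurance: 3.44% × $9,260.00 = $318.54
Total: $379.24 + $514.86 + $235.20 + $318.54 = $1,447.84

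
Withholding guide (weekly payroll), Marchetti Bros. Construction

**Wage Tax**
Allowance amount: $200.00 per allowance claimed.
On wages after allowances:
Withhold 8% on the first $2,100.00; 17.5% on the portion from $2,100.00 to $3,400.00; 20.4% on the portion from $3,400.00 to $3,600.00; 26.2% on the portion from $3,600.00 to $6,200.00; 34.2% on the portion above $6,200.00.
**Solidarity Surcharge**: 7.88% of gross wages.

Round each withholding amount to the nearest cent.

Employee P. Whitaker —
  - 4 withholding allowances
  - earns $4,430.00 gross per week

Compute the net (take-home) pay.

$3,636.76

Wage Tax: taxable = $4,430.00 − 4×$200.00 = $3,630.00
  $436.30 + 26.2% × ($3,630.00 − $3,600.00) = $436.30 + 26.2% × $30.00 = $444.16
Solidarity Surcharge: 7.88% × $4,430.00 = $349.08
Total withheld: $444.16 + $349.08 = $793.24
Net pay: $4,430.00 − $793.24 = $3,636.76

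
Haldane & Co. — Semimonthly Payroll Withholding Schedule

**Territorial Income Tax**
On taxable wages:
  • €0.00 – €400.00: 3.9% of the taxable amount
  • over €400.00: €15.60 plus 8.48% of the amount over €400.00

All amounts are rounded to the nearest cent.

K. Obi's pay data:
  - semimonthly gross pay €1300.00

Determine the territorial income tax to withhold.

€91.92

Territorial Income Tax: taxable = €1300.00
  €15.60 + 8.48% × (€1300.00 − €400.00) = €15.60 + 8.48% × €900.00 = €91.92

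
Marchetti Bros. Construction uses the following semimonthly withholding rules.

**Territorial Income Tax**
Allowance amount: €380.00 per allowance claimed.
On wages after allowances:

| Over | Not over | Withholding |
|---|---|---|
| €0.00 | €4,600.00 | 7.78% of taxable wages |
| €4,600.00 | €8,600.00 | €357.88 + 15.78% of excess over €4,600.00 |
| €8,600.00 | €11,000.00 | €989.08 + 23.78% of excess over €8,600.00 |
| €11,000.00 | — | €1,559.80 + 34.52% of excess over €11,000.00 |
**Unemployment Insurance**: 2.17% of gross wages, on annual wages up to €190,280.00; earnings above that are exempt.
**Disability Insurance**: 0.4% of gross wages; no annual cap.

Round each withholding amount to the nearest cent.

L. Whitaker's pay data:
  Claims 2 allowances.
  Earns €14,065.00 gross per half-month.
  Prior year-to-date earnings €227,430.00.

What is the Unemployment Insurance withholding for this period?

€0.00

Unemployment Insurance: YTD €227,430.00 ≥ cap €190,280.00 → €0.00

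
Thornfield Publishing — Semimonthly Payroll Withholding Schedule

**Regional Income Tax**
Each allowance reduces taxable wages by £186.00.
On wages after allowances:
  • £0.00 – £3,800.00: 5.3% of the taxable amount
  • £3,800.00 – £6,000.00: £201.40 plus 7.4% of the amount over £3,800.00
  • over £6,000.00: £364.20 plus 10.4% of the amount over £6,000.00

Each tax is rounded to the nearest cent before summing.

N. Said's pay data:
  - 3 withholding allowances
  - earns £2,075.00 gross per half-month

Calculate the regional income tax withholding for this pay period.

Regional Income Tax: taxable = £2,075.00 − 3×£186.00 = £1,517.00
  5.3% × £1,517.00 = £80.40

£80.40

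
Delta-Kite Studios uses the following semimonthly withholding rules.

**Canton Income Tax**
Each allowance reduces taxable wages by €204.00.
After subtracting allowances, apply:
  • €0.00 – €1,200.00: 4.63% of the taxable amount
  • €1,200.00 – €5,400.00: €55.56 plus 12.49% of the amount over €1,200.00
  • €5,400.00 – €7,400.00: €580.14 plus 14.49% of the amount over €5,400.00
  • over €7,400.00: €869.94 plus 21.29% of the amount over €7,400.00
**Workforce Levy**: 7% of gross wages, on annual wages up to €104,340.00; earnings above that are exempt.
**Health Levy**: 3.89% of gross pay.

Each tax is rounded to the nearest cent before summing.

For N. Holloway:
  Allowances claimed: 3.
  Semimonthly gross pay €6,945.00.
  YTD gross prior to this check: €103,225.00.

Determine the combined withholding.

€1,063.54

Canton Income Tax: taxable = €6,945.00 − 3×€204.00 = €6,333.00
  €580.14 + 14.49% × (€6,333.00 − €5,400.00) = €580.14 + 14.49% × €933.00 = €715.33
Workforce Levy: cap €104,340.00 − YTD €103,225.00 = €1,115.00 subject; 7% × €1,115.00 = €78.05
Health Levy: 3.89% × €6,945.00 = €270.16
Total: €715.33 + €78.05 + €270.16 = €1,063.54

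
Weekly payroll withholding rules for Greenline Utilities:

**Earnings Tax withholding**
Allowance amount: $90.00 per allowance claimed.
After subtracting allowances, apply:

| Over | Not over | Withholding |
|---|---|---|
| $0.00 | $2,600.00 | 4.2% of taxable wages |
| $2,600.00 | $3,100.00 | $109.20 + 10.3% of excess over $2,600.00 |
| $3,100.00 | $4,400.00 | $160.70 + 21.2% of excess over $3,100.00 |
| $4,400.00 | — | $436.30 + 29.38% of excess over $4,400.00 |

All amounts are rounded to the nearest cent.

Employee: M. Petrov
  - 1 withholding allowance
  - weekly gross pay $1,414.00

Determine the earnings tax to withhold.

$55.61

Earnings Tax: taxable = $1,414.00 − 1×$90.00 = $1,324.00
  4.2% × $1,324.00 = $55.61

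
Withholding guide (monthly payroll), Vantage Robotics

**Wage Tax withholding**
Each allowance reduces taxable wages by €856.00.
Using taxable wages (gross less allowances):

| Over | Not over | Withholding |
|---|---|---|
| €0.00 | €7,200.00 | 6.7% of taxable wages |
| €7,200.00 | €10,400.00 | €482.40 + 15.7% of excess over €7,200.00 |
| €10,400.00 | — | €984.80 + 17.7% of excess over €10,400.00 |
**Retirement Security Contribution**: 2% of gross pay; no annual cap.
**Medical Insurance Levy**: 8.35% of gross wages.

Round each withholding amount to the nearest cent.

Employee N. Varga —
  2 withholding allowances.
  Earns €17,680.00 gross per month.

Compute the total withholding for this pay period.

Wage Tax: taxable = €17,680.00 − 2×€856.00 = €15,968.00
  €984.80 + 17.7% × (€15,968.00 − €10,400.00) = €984.80 + 17.7% × €5,568.00 = €1,970.34
Retirement Security Contribution: 2% × €17,680.00 = €353.60
Medical Insurance Levy: 8.35% × €17,680.00 = €1,476.28
Total: €1,970.34 + €353.60 + €1,476.28 = €3,800.22

€3,800.22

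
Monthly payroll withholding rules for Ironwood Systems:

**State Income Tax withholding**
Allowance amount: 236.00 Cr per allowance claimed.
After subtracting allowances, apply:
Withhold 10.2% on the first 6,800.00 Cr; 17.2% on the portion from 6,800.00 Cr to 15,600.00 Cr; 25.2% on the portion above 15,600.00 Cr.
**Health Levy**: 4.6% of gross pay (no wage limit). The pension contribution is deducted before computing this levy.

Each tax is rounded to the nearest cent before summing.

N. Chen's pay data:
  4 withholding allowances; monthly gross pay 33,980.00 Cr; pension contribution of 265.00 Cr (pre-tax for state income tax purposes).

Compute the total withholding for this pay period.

8,085.18 Cr

State Income Tax: taxable = 33,980.00 Cr − 265.00 Cr − 4×236.00 Cr = 32,771.00 Cr
  2,207.20 Cr + 25.2% × (32,771.00 Cr − 15,600.00 Cr) = 2,207.20 Cr + 25.2% × 17,171.00 Cr = 6,534.29 Cr
Health Levy: 4.6% × 33,715.00 Cr = 1,550.89 Cr
Total: 6,534.29 Cr + 1,550.89 Cr = 8,085.18 Cr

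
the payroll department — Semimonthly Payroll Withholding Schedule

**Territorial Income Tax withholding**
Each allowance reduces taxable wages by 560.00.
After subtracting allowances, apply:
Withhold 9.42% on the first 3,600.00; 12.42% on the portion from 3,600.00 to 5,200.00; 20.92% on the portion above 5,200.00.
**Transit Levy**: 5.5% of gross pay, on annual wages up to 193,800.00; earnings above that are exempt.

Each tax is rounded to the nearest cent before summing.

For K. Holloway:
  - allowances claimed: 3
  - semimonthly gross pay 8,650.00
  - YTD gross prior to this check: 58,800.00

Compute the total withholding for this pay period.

Territorial Income Tax: taxable = 8,650.00 − 3×560.00 = 6,970.00
  537.84 + 20.92% × (6,970.00 − 5,200.00) = 537.84 + 20.92% × 1,770.00 = 908.12
Transit Levy: 5.5% × 8,650.00 = 475.75
Total: 908.12 + 475.75 = 1,383.87

1,383.87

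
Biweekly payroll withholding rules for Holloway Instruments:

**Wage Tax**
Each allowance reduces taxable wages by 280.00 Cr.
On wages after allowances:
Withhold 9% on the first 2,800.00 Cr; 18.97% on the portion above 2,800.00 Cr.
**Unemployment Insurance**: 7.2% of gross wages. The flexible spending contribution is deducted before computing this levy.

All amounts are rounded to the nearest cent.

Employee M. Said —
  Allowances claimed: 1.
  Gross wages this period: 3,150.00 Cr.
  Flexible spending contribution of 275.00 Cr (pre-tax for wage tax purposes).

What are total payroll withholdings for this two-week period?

Wage Tax: taxable = 3,150.00 Cr − 275.00 Cr − 1×280.00 Cr = 2,595.00 Cr
  9% × 2,595.00 Cr = 233.55 Cr
Unemployment Insurance: 7.2% × 2,875.00 Cr = 207.00 Cr
Total: 233.55 Cr + 207.00 Cr = 440.55 Cr

440.55 Cr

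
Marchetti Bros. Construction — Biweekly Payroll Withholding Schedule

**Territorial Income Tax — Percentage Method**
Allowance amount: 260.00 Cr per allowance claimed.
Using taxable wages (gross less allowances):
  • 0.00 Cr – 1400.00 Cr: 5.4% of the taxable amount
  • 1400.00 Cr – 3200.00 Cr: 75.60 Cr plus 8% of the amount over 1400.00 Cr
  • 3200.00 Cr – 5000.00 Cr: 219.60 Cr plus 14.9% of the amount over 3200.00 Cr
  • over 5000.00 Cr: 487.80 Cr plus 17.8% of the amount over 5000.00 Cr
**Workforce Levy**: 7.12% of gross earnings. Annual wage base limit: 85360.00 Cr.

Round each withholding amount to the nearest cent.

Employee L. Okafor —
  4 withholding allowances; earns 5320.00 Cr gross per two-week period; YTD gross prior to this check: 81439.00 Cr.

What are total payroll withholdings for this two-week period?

Territorial Income Tax: taxable = 5320.00 Cr − 4×260.00 Cr = 4280.00 Cr
  219.60 Cr + 14.9% × (4280.00 Cr − 3200.00 Cr) = 219.60 Cr + 14.9% × 1080.00 Cr = 380.52 Cr
Workforce Levy: cap 85360.00 Cr − YTD 81439.00 Cr = 3921.00 Cr subject; 7.12% × 3921.00 Cr = 279.18 Cr
Total: 380.52 Cr + 279.18 Cr = 659.70 Cr

659.70 Cr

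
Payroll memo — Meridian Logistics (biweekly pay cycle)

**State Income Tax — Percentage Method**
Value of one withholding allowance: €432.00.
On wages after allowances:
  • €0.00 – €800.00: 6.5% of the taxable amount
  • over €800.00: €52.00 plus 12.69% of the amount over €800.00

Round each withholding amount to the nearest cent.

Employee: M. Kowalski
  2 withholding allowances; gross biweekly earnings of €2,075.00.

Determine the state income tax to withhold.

State Income Tax: taxable = €2,075.00 − 2×€432.00 = €1,211.00
  €52.00 + 12.69% × (€1,211.00 − €800.00) = €52.00 + 12.69% × €411.00 = €104.16

€104.16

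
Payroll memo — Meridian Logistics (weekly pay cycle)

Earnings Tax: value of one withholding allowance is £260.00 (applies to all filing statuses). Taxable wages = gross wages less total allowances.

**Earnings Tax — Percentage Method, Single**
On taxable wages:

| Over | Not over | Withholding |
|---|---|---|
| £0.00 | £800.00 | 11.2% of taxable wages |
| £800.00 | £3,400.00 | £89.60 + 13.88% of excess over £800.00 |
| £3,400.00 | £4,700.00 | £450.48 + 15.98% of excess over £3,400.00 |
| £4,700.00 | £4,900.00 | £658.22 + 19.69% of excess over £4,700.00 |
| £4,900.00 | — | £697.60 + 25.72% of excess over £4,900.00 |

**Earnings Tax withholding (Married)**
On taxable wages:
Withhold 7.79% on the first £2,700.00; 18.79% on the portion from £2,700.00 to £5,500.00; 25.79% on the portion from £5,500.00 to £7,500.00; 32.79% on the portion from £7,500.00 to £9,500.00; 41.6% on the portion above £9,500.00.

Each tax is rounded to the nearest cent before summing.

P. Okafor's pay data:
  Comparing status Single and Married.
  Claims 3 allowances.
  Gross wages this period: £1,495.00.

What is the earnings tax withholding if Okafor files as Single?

Earnings Tax (Single): taxable = £1,495.00 − 3×£260.00 = £715.00
  11.2% × £715.00 = £80.08

£80.08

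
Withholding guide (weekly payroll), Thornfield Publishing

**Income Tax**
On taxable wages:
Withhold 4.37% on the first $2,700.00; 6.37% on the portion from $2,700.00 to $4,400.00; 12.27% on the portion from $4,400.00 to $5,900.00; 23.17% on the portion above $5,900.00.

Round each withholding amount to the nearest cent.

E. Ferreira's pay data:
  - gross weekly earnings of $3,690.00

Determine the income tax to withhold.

Income Tax: taxable = $3,690.00
  $117.99 + 6.37% × ($3,690.00 − $2,700.00) = $117.99 + 6.37% × $990.00 = $181.05

$181.05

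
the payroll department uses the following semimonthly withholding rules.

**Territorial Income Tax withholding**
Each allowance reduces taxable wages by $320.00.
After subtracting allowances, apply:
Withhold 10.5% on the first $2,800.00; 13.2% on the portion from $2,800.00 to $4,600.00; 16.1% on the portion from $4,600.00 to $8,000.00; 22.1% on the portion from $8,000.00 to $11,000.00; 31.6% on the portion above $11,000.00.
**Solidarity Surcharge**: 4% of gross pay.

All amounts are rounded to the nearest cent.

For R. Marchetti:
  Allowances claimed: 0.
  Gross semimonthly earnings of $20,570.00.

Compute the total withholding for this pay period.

Territorial Income Tax: taxable = $20,570.00
  $1,742.00 + 31.6% × ($20,570.00 − $11,000.00) = $1,742.00 + 31.6% × $9,570.00 = $4,766.12
Solidarity Surcharge: 4% × $20,570.00 = $822.80
Total: $4,766.12 + $822.80 = $5,588.92

$5,588.92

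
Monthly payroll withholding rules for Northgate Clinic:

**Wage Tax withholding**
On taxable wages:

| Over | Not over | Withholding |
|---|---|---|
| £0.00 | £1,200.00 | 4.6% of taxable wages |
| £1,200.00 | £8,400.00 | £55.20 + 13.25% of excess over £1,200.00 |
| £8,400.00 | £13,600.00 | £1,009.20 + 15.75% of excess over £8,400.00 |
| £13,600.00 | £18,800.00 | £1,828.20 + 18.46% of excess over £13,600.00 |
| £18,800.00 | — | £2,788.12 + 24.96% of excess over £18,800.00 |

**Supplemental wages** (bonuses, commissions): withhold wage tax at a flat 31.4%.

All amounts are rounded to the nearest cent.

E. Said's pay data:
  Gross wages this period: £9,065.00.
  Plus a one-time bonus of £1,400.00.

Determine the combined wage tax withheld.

Wage Tax: taxable = £9,065.00
  £1,009.20 + 15.75% × (£9,065.00 − £8,400.00) = £1,009.20 + 15.75% × £665.00 = £1,113.94
Supplemental (31.4% flat on bonus): 31.4% × £1,400.00 = £439.60
Total wage tax: £1,113.94 + £439.60 = £1,553.54

£1,553.54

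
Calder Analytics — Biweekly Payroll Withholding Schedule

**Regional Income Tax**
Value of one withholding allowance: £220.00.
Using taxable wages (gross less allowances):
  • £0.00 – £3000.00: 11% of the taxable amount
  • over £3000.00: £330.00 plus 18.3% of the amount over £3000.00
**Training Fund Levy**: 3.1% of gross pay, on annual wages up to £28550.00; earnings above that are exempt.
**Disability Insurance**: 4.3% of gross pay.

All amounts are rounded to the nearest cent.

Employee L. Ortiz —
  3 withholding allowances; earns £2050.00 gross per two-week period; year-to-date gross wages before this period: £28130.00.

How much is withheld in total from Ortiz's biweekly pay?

Regional Income Tax: taxable = £2050.00 − 3×£220.00 = £1390.00
  11% × £1390.00 = £152.90
Training Fund Levy: cap £28550.00 − YTD £28130.00 = £420.00 subject; 3.1% × £420.00 = £13.02
Disability Insurance: 4.3% × £2050.00 = £88.15
Total: £152.90 + £13.02 + £88.15 = £254.07

£254.07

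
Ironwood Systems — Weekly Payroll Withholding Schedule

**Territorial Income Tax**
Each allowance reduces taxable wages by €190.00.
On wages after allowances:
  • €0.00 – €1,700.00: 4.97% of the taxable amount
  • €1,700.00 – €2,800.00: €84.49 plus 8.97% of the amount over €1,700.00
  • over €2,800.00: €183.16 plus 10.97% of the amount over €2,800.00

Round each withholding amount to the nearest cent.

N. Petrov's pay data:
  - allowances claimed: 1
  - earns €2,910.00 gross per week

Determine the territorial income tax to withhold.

Territorial Income Tax: taxable = €2,910.00 − 1×€190.00 = €2,720.00
  €84.49 + 8.97% × (€2,720.00 − €1,700.00) = €84.49 + 8.97% × €1,020.00 = €175.98

€175.98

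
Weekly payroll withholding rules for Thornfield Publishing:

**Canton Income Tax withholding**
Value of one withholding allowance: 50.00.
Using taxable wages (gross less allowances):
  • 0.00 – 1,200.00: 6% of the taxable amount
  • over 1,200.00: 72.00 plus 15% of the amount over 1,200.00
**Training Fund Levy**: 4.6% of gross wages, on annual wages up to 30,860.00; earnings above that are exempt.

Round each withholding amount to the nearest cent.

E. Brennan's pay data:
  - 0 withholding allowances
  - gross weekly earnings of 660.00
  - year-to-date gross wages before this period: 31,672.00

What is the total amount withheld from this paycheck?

39.60

Canton Income Tax: taxable = 660.00
  6% × 660.00 = 39.60
Training Fund Levy: YTD 31,672.00 ≥ cap 30,860.00 → 0.00
Total: 39.60 + 0.00 = 39.60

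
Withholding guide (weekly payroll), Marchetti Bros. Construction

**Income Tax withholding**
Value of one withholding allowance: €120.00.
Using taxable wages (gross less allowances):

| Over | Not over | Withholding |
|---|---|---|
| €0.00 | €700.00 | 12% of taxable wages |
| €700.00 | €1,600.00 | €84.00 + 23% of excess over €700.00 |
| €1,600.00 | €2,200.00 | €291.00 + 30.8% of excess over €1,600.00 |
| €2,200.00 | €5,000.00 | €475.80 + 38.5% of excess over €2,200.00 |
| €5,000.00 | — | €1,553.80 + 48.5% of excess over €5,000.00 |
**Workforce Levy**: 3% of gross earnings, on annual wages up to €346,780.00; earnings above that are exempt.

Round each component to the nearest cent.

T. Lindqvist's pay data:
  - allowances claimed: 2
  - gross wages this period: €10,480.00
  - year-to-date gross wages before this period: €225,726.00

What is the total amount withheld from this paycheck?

Income Tax: taxable = €10,480.00 − 2×€120.00 = €10,240.00
  €1,553.80 + 48.5% × (€10,240.00 − €5,000.00) = €1,553.80 + 48.5% × €5,240.00 = €4,095.20
Workforce Levy: 3% × €10,480.00 = €314.40
Total: €4,095.20 + €314.40 = €4,409.60

€4,409.60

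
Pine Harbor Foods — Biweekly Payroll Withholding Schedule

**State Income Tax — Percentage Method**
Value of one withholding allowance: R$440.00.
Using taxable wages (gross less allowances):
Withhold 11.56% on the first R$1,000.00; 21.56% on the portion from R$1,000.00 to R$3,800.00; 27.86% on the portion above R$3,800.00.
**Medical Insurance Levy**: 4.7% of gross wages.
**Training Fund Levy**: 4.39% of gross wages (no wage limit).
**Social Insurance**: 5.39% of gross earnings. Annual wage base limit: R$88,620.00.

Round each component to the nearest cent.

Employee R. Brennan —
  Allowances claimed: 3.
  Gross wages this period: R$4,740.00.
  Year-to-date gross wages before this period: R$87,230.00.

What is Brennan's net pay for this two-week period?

State Income Tax: taxable = R$4,740.00 − 3×R$440.00 = R$3,420.00
  R$115.60 + 21.56% × (R$3,420.00 − R$1,000.00) = R$115.60 + 21.56% × R$2,420.00 = R$637.35
Medical Insurance Levy: 4.7% × R$4,740.00 = R$222.78
Training Fund Levy: 4.39% × R$4,740.00 = R$208.09
Social Insurance: cap R$88,620.00 − YTD R$87,230.00 = R$1,390.00 subject; 5.39% × R$1,390.00 = R$74.92
Total withheld: R$637.35 + R$222.78 + R$208.09 + R$74.92 = R$1,143.14
Net pay: R$4,740.00 − R$1,143.14 = R$3,596.86

R$3,596.86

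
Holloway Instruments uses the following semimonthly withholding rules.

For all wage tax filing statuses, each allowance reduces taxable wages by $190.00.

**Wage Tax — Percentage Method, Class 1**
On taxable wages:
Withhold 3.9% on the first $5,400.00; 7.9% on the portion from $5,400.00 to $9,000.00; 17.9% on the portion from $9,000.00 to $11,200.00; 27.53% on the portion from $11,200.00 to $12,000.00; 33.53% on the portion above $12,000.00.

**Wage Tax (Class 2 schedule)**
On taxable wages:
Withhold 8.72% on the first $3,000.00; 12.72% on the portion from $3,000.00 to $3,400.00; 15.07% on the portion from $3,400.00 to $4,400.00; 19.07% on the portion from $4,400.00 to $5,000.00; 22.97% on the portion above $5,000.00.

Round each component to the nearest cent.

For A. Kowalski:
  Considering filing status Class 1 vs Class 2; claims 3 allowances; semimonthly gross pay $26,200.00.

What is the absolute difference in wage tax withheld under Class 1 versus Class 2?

$362.87

Wage Tax (Class 1): taxable = $26,200.00 − 3×$190.00 = $25,630.00
  $1,109.04 + 33.53% × ($25,630.00 − $12,000.00) = $1,109.04 + 33.53% × $13,630.00 = $5,679.18
Wage Tax (Class 2): taxable = $26,200.00 − 3×$190.00 = $25,630.00
  $577.60 + 22.97% × ($25,630.00 − $5,000.00) = $577.60 + 22.97% × $20,630.00 = $5,316.31
Difference: |$5,679.18 − $5,316.31| = $362.87 (higher under Class 1)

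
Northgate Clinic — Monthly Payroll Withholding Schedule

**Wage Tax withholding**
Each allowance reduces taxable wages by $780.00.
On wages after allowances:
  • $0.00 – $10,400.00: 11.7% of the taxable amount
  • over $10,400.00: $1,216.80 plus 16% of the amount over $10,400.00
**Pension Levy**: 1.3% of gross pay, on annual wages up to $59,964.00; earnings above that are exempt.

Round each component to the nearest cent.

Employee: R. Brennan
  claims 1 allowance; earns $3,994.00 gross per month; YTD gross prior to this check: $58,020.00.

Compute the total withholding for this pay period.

Wage Tax: taxable = $3,994.00 − 1×$780.00 = $3,214.00
  11.7% × $3,214.00 = $376.04
Pension Levy: cap $59,964.00 − YTD $58,020.00 = $1,944.00 subject; 1.3% × $1,944.00 = $25.27
Total: $376.04 + $25.27 = $401.31

$401.31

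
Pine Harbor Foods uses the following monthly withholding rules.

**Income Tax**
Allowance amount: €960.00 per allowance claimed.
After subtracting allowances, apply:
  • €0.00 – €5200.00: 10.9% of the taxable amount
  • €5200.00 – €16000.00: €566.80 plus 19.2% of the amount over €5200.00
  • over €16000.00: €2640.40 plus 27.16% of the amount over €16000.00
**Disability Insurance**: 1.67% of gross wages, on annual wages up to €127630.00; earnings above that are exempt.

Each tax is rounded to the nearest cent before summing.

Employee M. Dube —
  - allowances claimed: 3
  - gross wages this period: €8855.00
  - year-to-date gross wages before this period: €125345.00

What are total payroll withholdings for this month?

Income Tax: taxable = €8855.00 − 3×€960.00 = €5975.00
  €566.80 + 19.2% × (€5975.00 − €5200.00) = €566.80 + 19.2% × €775.00 = €715.60
Disability Insurance: cap €127630.00 − YTD €125345.00 = €2285.00 subject; 1.67% × €2285.00 = €38.16
Total: €715.60 + €38.16 = €753.76

€753.76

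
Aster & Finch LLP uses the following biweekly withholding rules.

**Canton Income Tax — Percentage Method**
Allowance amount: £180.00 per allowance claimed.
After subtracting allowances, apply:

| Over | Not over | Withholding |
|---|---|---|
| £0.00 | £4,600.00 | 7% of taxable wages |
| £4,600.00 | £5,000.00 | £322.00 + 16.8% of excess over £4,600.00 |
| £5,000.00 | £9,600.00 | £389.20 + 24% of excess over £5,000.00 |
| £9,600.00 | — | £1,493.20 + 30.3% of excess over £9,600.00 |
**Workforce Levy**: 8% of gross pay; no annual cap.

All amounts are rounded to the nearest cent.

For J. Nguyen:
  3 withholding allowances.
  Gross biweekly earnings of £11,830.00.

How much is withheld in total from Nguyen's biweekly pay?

Canton Income Tax: taxable = £11,830.00 − 3×£180.00 = £11,290.00
  £1,493.20 + 30.3% × (£11,290.00 − £9,600.00) = £1,493.20 + 30.3% × £1,690.00 = £2,005.27
Workforce Levy: 8% × £11,830.00 = £946.40
Total: £2,005.27 + £946.40 = £2,951.67

£2,951.67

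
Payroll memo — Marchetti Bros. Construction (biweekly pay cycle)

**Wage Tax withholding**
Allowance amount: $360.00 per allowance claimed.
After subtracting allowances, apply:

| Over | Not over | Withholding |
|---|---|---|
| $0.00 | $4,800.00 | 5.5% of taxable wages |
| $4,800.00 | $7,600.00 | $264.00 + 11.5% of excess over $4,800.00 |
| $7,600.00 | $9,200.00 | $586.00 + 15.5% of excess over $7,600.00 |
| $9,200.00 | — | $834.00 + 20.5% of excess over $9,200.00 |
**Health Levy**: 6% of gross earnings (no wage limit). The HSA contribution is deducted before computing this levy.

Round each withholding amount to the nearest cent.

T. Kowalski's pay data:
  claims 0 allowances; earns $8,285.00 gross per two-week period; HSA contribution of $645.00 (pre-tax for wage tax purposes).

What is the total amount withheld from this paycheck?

Wage Tax: taxable = $8,285.00 − $645.00 = $7,640.00
  $586.00 + 15.5% × ($7,640.00 − $7,600.00) = $586.00 + 15.5% × $40.00 = $592.20
Health Levy: 6% × $7,640.00 = $458.40
Total: $592.20 + $458.40 = $1,050.60

$1,050.60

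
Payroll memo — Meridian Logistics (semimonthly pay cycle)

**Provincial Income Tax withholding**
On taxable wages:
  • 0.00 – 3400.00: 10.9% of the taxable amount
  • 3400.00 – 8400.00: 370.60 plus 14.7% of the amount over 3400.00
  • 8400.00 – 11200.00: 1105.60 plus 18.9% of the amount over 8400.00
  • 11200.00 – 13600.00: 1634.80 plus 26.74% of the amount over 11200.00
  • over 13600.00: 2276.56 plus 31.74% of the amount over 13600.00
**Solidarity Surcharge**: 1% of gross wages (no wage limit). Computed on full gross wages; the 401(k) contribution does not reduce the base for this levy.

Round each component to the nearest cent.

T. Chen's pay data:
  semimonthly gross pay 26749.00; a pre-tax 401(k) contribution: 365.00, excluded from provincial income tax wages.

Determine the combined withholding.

Provincial Income Tax: taxable = 26749.00 − 365.00 = 26384.00
  2276.56 + 31.74% × (26384.00 − 13600.00) = 2276.56 + 31.74% × 12784.00 = 6334.20
Solidarity Surcharge: 1% × 26749.00 = 267.49
Total: 6334.20 + 267.49 = 6601.69

6601.69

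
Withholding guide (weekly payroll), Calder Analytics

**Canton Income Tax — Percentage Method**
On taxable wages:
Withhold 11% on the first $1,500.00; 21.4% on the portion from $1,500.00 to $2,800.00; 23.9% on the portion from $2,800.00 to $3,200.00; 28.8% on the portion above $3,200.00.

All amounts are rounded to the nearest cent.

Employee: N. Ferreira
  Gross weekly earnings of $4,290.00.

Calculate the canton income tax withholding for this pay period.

Canton Income Tax: taxable = $4,290.00
  $538.80 + 28.8% × ($4,290.00 − $3,200.00) = $538.80 + 28.8% × $1,090.00 = $852.72

$852.72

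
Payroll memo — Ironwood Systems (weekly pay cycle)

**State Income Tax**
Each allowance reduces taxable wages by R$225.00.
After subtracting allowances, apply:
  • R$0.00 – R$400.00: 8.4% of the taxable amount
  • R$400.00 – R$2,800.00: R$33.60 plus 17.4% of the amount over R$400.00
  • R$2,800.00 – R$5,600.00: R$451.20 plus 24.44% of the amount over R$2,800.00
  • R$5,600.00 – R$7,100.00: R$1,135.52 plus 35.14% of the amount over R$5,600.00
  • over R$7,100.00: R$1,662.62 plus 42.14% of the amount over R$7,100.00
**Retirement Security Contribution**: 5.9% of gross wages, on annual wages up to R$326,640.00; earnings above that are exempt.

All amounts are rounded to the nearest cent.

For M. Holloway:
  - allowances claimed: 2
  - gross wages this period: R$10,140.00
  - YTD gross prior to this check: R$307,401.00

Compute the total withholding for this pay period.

R$3,352.31

State Income Tax: taxable = R$10,140.00 − 2×R$225.00 = R$9,690.00
  R$1,662.62 + 42.14% × (R$9,690.00 − R$7,100.00) = R$1,662.62 + 42.14% × R$2,590.00 = R$2,754.05
Retirement Security Contribution: 5.9% × R$10,140.00 = R$598.26
Total: R$2,754.05 + R$598.26 = R$3,352.31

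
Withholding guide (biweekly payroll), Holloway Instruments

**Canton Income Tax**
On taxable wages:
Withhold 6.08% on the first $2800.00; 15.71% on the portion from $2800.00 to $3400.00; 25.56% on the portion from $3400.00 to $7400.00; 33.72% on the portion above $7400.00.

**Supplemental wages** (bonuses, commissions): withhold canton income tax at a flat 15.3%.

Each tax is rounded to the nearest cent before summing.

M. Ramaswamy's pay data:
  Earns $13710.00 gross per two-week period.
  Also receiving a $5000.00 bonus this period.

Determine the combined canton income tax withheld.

$4179.63

Canton Income Tax: taxable = $13710.00
  $1286.90 + 33.72% × ($13710.00 − $7400.00) = $1286.90 + 33.72% × $6310.00 = $3414.63
Supplemental (15.3% flat on bonus): 15.3% × $5000.00 = $765.00
Total canton income tax: $3414.63 + $765.00 = $4179.63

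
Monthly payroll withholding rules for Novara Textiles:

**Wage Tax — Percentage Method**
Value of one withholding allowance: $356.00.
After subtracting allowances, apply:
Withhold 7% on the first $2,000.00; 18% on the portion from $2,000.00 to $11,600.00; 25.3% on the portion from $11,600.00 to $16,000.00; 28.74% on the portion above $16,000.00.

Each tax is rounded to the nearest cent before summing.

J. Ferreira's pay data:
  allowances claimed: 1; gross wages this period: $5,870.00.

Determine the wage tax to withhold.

Wage Tax: taxable = $5,870.00 − 1×$356.00 = $5,514.00
  $140.00 + 18% × ($5,514.00 − $2,000.00) = $140.00 + 18% × $3,514.00 = $772.52

$772.52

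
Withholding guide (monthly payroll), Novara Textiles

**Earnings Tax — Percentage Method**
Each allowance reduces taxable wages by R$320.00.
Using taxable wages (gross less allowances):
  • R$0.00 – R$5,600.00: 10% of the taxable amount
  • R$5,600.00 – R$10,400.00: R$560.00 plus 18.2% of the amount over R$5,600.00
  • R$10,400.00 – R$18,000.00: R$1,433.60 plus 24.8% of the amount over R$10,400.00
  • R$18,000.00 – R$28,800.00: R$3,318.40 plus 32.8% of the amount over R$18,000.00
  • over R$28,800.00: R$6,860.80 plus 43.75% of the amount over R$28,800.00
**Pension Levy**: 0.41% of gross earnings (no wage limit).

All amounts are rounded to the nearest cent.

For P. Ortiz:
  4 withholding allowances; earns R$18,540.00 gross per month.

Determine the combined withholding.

R$3,210.89

Earnings Tax: taxable = R$18,540.00 − 4×R$320.00 = R$17,260.00
  R$1,433.60 + 24.8% × (R$17,260.00 − R$10,400.00) = R$1,433.60 + 24.8% × R$6,860.00 = R$3,134.88
Pension Levy: 0.41% × R$18,540.00 = R$76.01
Total: R$3,134.88 + R$76.01 = R$3,210.89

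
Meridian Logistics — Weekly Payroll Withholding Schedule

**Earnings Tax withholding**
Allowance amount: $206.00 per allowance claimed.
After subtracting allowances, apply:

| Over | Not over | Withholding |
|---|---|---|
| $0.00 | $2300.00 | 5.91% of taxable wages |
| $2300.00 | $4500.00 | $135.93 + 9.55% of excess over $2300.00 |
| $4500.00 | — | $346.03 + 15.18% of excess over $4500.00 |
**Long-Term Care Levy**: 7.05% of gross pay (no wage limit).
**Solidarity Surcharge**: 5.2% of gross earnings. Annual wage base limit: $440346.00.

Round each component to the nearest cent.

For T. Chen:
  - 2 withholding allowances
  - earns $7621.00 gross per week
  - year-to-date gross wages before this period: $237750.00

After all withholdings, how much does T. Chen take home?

Earnings Tax: taxable = $7621.00 − 2×$206.00 = $7209.00
  $346.03 + 15.18% × ($7209.00 − $4500.00) = $346.03 + 15.18% × $2709.00 = $757.26
Long-Term Care Levy: 7.05% × $7621.00 = $537.28
Solidarity Surcharge: 5.2% × $7621.00 = $396.29
Total withheld: $757.26 + $537.28 + $396.29 = $1690.83
Net pay: $7621.00 − $1690.83 = $5930.17

$5930.17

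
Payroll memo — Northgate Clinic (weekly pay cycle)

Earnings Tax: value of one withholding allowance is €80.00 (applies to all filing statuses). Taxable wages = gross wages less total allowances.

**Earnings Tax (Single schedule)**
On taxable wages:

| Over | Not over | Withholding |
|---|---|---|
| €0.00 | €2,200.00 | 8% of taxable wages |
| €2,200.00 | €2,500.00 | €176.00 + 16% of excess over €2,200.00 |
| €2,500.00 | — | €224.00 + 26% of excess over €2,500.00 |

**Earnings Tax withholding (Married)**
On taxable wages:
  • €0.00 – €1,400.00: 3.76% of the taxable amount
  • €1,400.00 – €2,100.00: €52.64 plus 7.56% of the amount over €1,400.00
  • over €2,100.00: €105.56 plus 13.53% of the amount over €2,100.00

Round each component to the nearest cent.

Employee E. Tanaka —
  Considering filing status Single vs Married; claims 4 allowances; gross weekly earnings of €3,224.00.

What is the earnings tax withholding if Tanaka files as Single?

Earnings Tax (Single): taxable = €3,224.00 − 4×€80.00 = €2,904.00
  €224.00 + 26% × (€2,904.00 − €2,500.00) = €224.00 + 26% × €404.00 = €329.04

€329.04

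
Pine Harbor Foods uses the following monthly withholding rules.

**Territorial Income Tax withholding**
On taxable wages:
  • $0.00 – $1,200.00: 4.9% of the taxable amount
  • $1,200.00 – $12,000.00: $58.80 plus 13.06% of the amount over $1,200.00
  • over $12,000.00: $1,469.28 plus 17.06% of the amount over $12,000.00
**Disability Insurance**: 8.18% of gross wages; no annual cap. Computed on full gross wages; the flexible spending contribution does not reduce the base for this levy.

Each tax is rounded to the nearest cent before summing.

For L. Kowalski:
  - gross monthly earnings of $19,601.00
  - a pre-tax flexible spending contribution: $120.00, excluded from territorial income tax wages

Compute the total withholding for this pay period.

Territorial Income Tax: taxable = $19,601.00 − $120.00 = $19,481.00
  $1,469.28 + 17.06% × ($19,481.00 − $12,000.00) = $1,469.28 + 17.06% × $7,481.00 = $2,745.54
Disability Insurance: 8.18% × $19,601.00 = $1,603.36
Total: $2,745.54 + $1,603.36 = $4,348.90

$4,348.90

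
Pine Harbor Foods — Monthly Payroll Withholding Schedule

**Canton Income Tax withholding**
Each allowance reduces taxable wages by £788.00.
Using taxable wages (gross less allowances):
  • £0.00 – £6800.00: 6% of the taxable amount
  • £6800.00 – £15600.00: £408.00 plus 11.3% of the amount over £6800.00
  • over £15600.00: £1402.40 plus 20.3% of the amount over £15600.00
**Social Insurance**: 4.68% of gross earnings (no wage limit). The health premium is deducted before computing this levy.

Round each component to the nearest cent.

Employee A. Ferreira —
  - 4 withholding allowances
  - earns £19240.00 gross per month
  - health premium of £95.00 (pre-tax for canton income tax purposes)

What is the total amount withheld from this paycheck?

Canton Income Tax: taxable = £19240.00 − £95.00 − 4×£788.00 = £15993.00
  £1402.40 + 20.3% × (£15993.00 − £15600.00) = £1402.40 + 20.3% × £393.00 = £1482.18
Social Insurance: 4.68% × £19145.00 = £895.99
Total: £1482.18 + £895.99 = £2378.17

£2378.17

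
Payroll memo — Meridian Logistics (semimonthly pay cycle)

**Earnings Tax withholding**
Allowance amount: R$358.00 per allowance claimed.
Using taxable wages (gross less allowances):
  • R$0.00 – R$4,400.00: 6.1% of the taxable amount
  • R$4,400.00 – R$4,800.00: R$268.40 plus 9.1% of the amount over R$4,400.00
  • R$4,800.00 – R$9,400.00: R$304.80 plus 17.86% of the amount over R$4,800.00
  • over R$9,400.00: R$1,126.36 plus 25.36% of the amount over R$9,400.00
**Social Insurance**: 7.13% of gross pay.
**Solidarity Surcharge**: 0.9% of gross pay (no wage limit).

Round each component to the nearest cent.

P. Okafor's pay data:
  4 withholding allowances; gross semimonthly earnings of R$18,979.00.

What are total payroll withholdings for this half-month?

R$4,716.45

Earnings Tax: taxable = R$18,979.00 − 4×R$358.00 = R$17,547.00
  R$1,126.36 + 25.36% × (R$17,547.00 − R$9,400.00) = R$1,126.36 + 25.36% × R$8,147.00 = R$3,192.44
Social Insurance: 7.13% × R$18,979.00 = R$1,353.20
Solidarity Surcharge: 0.9% × R$18,979.00 = R$170.81
Total: R$3,192.44 + R$1,353.20 + R$170.81 = R$4,716.45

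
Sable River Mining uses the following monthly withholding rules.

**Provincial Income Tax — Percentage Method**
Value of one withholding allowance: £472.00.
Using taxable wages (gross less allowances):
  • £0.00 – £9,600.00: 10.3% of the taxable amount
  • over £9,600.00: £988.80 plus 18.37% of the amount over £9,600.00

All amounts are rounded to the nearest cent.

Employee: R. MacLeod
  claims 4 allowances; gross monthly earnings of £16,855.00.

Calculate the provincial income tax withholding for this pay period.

£1,974.72

Provincial Income Tax: taxable = £16,855.00 − 4×£472.00 = £14,967.00
  £988.80 + 18.37% × (£14,967.00 − £9,600.00) = £988.80 + 18.37% × £5,367.00 = £1,974.72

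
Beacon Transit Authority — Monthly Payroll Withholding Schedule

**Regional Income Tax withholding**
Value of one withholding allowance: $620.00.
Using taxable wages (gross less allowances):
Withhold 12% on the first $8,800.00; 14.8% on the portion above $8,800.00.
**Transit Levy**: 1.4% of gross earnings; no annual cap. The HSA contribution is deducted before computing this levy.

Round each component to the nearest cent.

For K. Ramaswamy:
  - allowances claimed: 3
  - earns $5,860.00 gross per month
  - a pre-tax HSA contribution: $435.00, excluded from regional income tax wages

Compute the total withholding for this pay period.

$503.75

Regional Income Tax: taxable = $5,860.00 − $435.00 − 3×$620.00 = $3,565.00
  12% × $3,565.00 = $427.80
Transit Levy: 1.4% × $5,425.00 = $75.95
Total: $427.80 + $75.95 = $503.75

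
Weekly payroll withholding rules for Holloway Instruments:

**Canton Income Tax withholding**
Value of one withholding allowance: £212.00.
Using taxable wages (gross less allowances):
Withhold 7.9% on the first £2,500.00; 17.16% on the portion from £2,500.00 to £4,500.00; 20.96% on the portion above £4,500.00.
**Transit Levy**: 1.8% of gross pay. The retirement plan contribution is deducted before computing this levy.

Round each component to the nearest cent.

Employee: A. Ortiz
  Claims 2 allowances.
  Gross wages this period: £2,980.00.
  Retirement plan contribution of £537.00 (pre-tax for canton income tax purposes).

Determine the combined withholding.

£203.47

Canton Income Tax: taxable = £2,980.00 − £537.00 − 2×£212.00 = £2,019.00
  7.9% × £2,019.00 = £159.50
Transit Levy: 1.8% × £2,443.00 = £43.97
Total: £159.50 + £43.97 = £203.47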